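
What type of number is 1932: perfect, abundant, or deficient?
abundant

Proper divisors of 1932: sum = 1 + 2 + 3 + 4 + 6 + 7 + 12 + 14 + ... + 322 + 483 + 644 + 966 (23 divisors) = 3444
Since 3444 > 1932, 1932 is abundant.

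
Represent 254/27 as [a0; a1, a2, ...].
[9; 2, 2, 5]

Euclidean algorithm steps:
254 = 9 × 27 + 11
27 = 2 × 11 + 5
11 = 2 × 5 + 1
5 = 5 × 1 + 0
Continued fraction: [9; 2, 2, 5]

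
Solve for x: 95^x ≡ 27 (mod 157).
138

Baby-step giant-step with step n = ⌈√157⌉ = 13.
Baby steps 95^j mod 157 (j:value) for j=0..12: 0:1, 1:95, 2:76, 3:155, 4:124, 5:5, 6:4, 7:66, 8:147, 9:149, 10:25, 11:20, 12:16.
Giant-step multiplier: 95^(-13) ≡ 95^(156-13) = 95^143 ≡ 135 (mod 157).
Giant steps γ_i = 27·135^i mod 157: γ_0=27, γ_1=34, γ_2=37, γ_3=128, γ_4=10, γ_5=94, γ_6=130, γ_7=123, γ_8=120, γ_9=29, γ_10=147 (in table at j=8).
x = i·n + j = 10·13 + 8 = 138.
Check: 95^138 ≡ 27 (mod 157).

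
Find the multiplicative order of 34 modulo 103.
17

103 is prime, so ord(34) divides φ(103) = 102.
Divisors of 102: 1, 2, 3, 6, 17, 34, 51, 102.
Repeated squaring: 34^1 ≡ 34, 34^2 ≡ 23, 34^4 ≡ 14, 34^8 ≡ 93, 34^16 ≡ 100, 34^32 ≡ 9, 34^64 ≡ 81 (mod 103).
Test 34^d mod 103 for each divisor d in increasing order:
34^1 ≡ 34
34^2 ≡ 23
34^3 = 34^2·34^1 ≡ 61
34^6 = 34^4·34^2 ≡ 13
34^17 = 34^16·34^1 ≡ 1  ← first divisor giving 1
The order is 17.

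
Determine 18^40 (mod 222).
192

Repeated squaring. Binary of 40 = 101000.
18^1 ≡ 18 (mod 222); 18^2 ≡ 102 (mod 222); 18^4 ≡ 192 (mod 222); 18^8 ≡ 12 (mod 222); 18^16 ≡ 144 (mod 222); 18^32 ≡ 90 (mod 222)
18^40 = 18^8 × 18^32 ≡ 192 (mod 222)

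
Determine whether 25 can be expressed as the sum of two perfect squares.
0² + 5² (a=0, b=5)

Factorization: 25 = 5^2
By Fermat: n is sum of two squares iff every prime p ≡ 3 (mod 4) appears to even power.
All primes ≡ 3 (mod 4) appear to even power.
Search a = 0, 1, 2, … for 25 - a² a perfect square: first hit at a = 0: 25 - 0 = 25 = 5².
25 = 0² + 5² = 0 + 25 ✓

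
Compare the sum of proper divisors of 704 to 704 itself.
abundant

Proper divisors of 704: sum = 1 + 2 + 4 + 8 + 11 + 16 + 22 + 32 + 44 + 64 + 88 + 176 + 352 = 820
Since 820 > 704, 704 is abundant.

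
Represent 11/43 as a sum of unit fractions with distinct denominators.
1/4 + 1/172

Greedy algorithm:
11/43: ceiling(43/11) = 4, use 1/4
1/172: ceiling(172/1) = 172, use 1/172
Result: 11/43 = 1/4 + 1/172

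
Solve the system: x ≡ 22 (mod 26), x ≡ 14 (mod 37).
828

Using Chinese Remainder Theorem:
M = 26 × 37 = 962
M1 = 37, M2 = 26
y1 = 37^(-1) mod 26 = 19
y2 = 26^(-1) mod 37 = 10
x = (22×37×19 + 14×26×10) mod 962 = 828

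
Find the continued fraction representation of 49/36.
[1; 2, 1, 3, 3]

Euclidean algorithm steps:
49 = 1 × 36 + 13
36 = 2 × 13 + 10
13 = 1 × 10 + 3
10 = 3 × 3 + 1
3 = 3 × 1 + 0
Continued fraction: [1; 2, 1, 3, 3]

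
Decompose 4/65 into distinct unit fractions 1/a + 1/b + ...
1/17 + 1/369 + 1/203873 + 1/83128196385

Greedy algorithm:
4/65: ceiling(65/4) = 17, use 1/17
3/1105: ceiling(1105/3) = 369, use 1/369
2/407745: ceiling(407745/2) = 203873, use 1/203873
1/83128196385: ceiling(83128196385/1) = 83128196385, use 1/83128196385
Result: 4/65 = 1/17 + 1/369 + 1/203873 + 1/83128196385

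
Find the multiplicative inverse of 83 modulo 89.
74

gcd(83, 89) = 1, so the inverse exists.
Extended Euclidean algorithm on (89, 83):
89 = 1 × 83 + 6  ⟹  6 = (1)·89 + (-1)·83
83 = 13 × 6 + 5  ⟹  5 = (-13)·89 + (14)·83
6 = 1 × 5 + 1  ⟹  1 = (14)·89 + (-15)·83
So (-15)·83 ≡ 1 (mod 89), i.e. 83^(-1) ≡ -15 ≡ 74 (mod 89).
Check: 83 × 74 = 6142 ≡ 1 (mod 89)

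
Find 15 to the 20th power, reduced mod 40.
25

Repeated squaring. Binary of 20 = 10100.
15^1 ≡ 15 (mod 40); 15^2 ≡ 25 (mod 40); 15^4 ≡ 25 (mod 40); 15^8 ≡ 25 (mod 40); 15^16 ≡ 25 (mod 40)
15^20 = 15^4 × 15^16 ≡ 25 (mod 40)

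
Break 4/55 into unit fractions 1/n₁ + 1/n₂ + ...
1/14 + 1/770

Greedy algorithm:
4/55: ceiling(55/4) = 14, use 1/14
1/770: ceiling(770/1) = 770, use 1/770
Result: 4/55 = 1/14 + 1/770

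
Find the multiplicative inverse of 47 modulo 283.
277

gcd(47, 283) = 1, so the inverse exists.
Extended Euclidean algorithm on (283, 47):
283 = 6 × 47 + 1  ⟹  1 = (1)·283 + (-6)·47
So (-6)·47 ≡ 1 (mod 283), i.e. 47^(-1) ≡ -6 ≡ 277 (mod 283).
Check: 47 × 277 = 13019 ≡ 1 (mod 283)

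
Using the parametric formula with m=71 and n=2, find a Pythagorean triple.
(5037, 284, 5045)

Euclid's formula: a = m² - n², b = 2mn, c = m² + n²
m = 71, n = 2
a = 71² - 2² = 5041 - 4 = 5037
b = 2 × 71 × 2 = 284
c = 71² + 2² = 5041 + 4 = 5045
Verification: 5037² + 284² = 25371369 + 80656 = 25452025 = 5045² ✓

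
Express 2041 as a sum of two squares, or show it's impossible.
4² + 45² (a=4, b=45)

Factorization: 2041 = 13 × 157
By Fermat: n is sum of two squares iff every prime p ≡ 3 (mod 4) appears to even power.
All primes ≡ 3 (mod 4) appear to even power.
Search a = 0, 1, 2, … for 2041 - a² a perfect square: first hit at a = 4: 2041 - 16 = 2025 = 45².
2041 = 4² + 45² = 16 + 2025 ✓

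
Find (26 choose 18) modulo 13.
0

Using Lucas' theorem:
Write n=26 and k=18 in base 13:
n in base 13: [2, 0]
k in base 13: [1, 5]
C(26,18) mod 13 = ∏ C(n_i, k_i) mod 13
Digit binomials (mod 13): C(2,1) = 2; C(0,5) = 0 (k_i > n_i)
Product: 2 × 0 = 0 ≡ 0 (mod 13)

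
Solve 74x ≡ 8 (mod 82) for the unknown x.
x ≡ 40 (mod 41)

gcd(74, 82) = 2, which divides 8, so solutions exist.
Divide through by 2: 37x ≡ 4 (mod 41).
Find 37^(-1) mod 41 by the extended Euclidean algorithm:
41 = 1 × 37 + 4  ⟹  4 = (1)·41 + (-1)·37
37 = 9 × 4 + 1  ⟹  1 = (-9)·41 + (10)·37
So (10)·37 ≡ 1 (mod 41), i.e. 37^(-1) ≡ 10 (mod 41).
x ≡ 10 × 4 = 40 ≡ 40 (mod 41).
Check: 74 × 40 = 2960 ≡ 8 (mod 82).
x ≡ 40 (mod 41), giving 2 solutions mod 82.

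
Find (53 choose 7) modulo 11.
3

Using Lucas' theorem:
Write n=53 and k=7 in base 11:
n in base 11: [4, 9]
k in base 11: [0, 7]
C(53,7) mod 11 = ∏ C(n_i, k_i) mod 11
Digit binomials (mod 11): C(4,0) = 1; C(9,7) = 36 ≡ 3
Product: 1 × 3 = 3 ≡ 3 (mod 11)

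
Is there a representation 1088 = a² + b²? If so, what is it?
8² + 32² (a=8, b=32)

Factorization: 1088 = 2^6 × 17
By Fermat: n is sum of two squares iff every prime p ≡ 3 (mod 4) appears to even power.
All primes ≡ 3 (mod 4) appear to even power.
Search a = 0, 1, 2, … for 1088 - a² a perfect square: first hit at a = 8: 1088 - 64 = 1024 = 32².
1088 = 8² + 32² = 64 + 1024 ✓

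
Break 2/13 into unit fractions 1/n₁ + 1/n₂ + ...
1/7 + 1/91

Greedy algorithm:
2/13: ceiling(13/2) = 7, use 1/7
1/91: ceiling(91/1) = 91, use 1/91
Result: 2/13 = 1/7 + 1/91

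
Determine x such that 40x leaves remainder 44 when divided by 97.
x ≡ 69 (mod 97)

gcd(40, 97) = 1, which divides 44, so solutions exist.
Find 40^(-1) mod 97 by the extended Euclidean algorithm:
97 = 2 × 40 + 17  ⟹  17 = (1)·97 + (-2)·40
40 = 2 × 17 + 6  ⟹  6 = (-2)·97 + (5)·40
17 = 2 × 6 + 5  ⟹  5 = (5)·97 + (-12)·40
6 = 1 × 5 + 1  ⟹  1 = (-7)·97 + (17)·40
So (17)·40 ≡ 1 (mod 97), i.e. 40^(-1) ≡ 17 (mod 97).
x ≡ 17 × 44 = 748 ≡ 69 (mod 97).
Check: 40 × 69 = 2760 ≡ 44 (mod 97).
Unique solution: x ≡ 69 (mod 97)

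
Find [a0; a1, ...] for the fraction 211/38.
[5; 1, 1, 4, 4]

Euclidean algorithm steps:
211 = 5 × 38 + 21
38 = 1 × 21 + 17
21 = 1 × 17 + 4
17 = 4 × 4 + 1
4 = 4 × 1 + 0
Continued fraction: [5; 1, 1, 4, 4]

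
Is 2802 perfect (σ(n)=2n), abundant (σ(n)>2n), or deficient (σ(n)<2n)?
abundant

Proper divisors of 2802: sum = 1 + 2 + 3 + 6 + 467 + 934 + 1401 = 2814
Since 2814 > 2802, 2802 is abundant.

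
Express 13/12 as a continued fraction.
[1; 12]

Euclidean algorithm steps:
13 = 1 × 12 + 1
12 = 12 × 1 + 0
Continued fraction: [1; 12]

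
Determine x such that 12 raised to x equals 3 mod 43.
13

Baby-step giant-step with step n = ⌈√43⌉ = 7.
Baby steps 12^j mod 43 (j:value) for j=0..6: 0:1, 1:12, 2:15, 3:8, 4:10, 5:34, 6:21.
Giant-step multiplier: 12^(-7) ≡ 12^(42-7) = 12^35 ≡ 7 (mod 43).
Giant steps γ_i = 3·7^i mod 43: γ_0=3, γ_1=21 (in table at j=6).
x = i·n + j = 1·7 + 6 = 13.
Check: 12^13 ≡ 3 (mod 43).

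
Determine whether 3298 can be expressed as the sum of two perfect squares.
7² + 57² (a=7, b=57)

Factorization: 3298 = 2 × 17 × 97
By Fermat: n is sum of two squares iff every prime p ≡ 3 (mod 4) appears to even power.
All primes ≡ 3 (mod 4) appear to even power.
Search a = 0, 1, 2, … for 3298 - a² a perfect square: first hit at a = 7: 3298 - 49 = 3249 = 57².
3298 = 7² + 57² = 49 + 3249 ✓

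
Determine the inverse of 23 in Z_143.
56

gcd(23, 143) = 1, so the inverse exists.
Extended Euclidean algorithm on (143, 23):
143 = 6 × 23 + 5  ⟹  5 = (1)·143 + (-6)·23
23 = 4 × 5 + 3  ⟹  3 = (-4)·143 + (25)·23
5 = 1 × 3 + 2  ⟹  2 = (5)·143 + (-31)·23
3 = 1 × 2 + 1  ⟹  1 = (-9)·143 + (56)·23
So (56)·23 ≡ 1 (mod 143), i.e. 23^(-1) ≡ 56 (mod 143).
Check: 23 × 56 = 1288 ≡ 1 (mod 143)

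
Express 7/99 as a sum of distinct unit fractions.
1/15 + 1/248 + 1/122760

Greedy algorithm:
7/99: ceiling(99/7) = 15, use 1/15
2/495: ceiling(495/2) = 248, use 1/248
1/122760: ceiling(122760/1) = 122760, use 1/122760
Result: 7/99 = 1/15 + 1/248 + 1/122760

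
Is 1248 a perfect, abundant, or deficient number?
abundant

Proper divisors of 1248: sum = 1 + 2 + 3 + 4 + 6 + 8 + 12 + 13 + ... + 208 + 312 + 416 + 624 (23 divisors) = 2280
Since 2280 > 1248, 1248 is abundant.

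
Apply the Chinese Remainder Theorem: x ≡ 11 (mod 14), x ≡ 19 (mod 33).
151

Using Chinese Remainder Theorem:
M = 14 × 33 = 462
M1 = 33, M2 = 14
y1 = 33^(-1) mod 14 = 3
y2 = 14^(-1) mod 33 = 26
x = (11×33×3 + 19×14×26) mod 462 = 151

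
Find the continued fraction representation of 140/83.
[1; 1, 2, 5, 5]

Euclidean algorithm steps:
140 = 1 × 83 + 57
83 = 1 × 57 + 26
57 = 2 × 26 + 5
26 = 5 × 5 + 1
5 = 5 × 1 + 0
Continued fraction: [1; 1, 2, 5, 5]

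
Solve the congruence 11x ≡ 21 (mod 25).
x ≡ 11 (mod 25)

gcd(11, 25) = 1, which divides 21, so solutions exist.
Find 11^(-1) mod 25 by the extended Euclidean algorithm:
25 = 2 × 11 + 3  ⟹  3 = (1)·25 + (-2)·11
11 = 3 × 3 + 2  ⟹  2 = (-3)·25 + (7)·11
3 = 1 × 2 + 1  ⟹  1 = (4)·25 + (-9)·11
So (-9)·11 ≡ 1 (mod 25), i.e. 11^(-1) ≡ -9 ≡ 16 (mod 25).
x ≡ 16 × 21 = 336 ≡ 11 (mod 25).
Check: 11 × 11 = 121 ≡ 21 (mod 25).
Unique solution: x ≡ 11 (mod 25)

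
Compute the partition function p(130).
5371315400

p(n) counts ways to write n as a sum of positive integers (order ignored).
Euler's pentagonal recurrence: p(k) = p(k-1) + p(k-2) - p(k-5) - p(k-7) + p(k-12) + p(k-15) - ... (offsets j(3j∓1)/2, signs ++--, p(0)=1, p(<0)=0).
DP table for k = 0..129: p(0)=1, p(1)=1, p(2)=2, p(3)=3, p(4)=5, p(5)=7, p(6)=11, p(7)=15, p(8)=22, p(9)=30, p(10)=42, p(11)=56, p(12)=77, p(13)=101, p(14)=135, p(15)=176, p(16)=231, p(17)=297, p(18)=385, p(19)=490, p(20)=627, p(21)=792, p(22)=1002, p(23)=1255, p(24)=1575, p(25)=1958, p(26)=2436, p(27)=3010, p(28)=3718, p(29)=4565, p(30)=5604, p(31)=6842, p(32)=8349, p(33)=10143, p(34)=12310, p(35)=14883, p(36)=17977, p(37)=21637, p(38)=26015, p(39)=31185, p(40)=37338, p(41)=44583, p(42)=53174, p(43)=63261, p(44)=75175, p(45)=89134, p(46)=105558, p(47)=124754, p(48)=147273, p(49)=173525, p(50)=204226, p(51)=239943, p(52)=281589, p(53)=329931, p(54)=386155, p(55)=451276, p(56)=526823, p(57)=614154, p(58)=715220, p(59)=831820, p(60)=966467, p(61)=1121505, p(62)=1300156, p(63)=1505499, p(64)=1741630, p(65)=2012558, p(66)=2323520, p(67)=2679689, p(68)=3087735, p(69)=3554345, p(70)=4087968, p(71)=4697205, p(72)=5392783, p(73)=6185689, p(74)=7089500, p(75)=8118264, p(76)=9289091, p(77)=10619863, p(78)=12132164, p(79)=13848650, p(80)=15796476, p(81)=18004327, p(82)=20506255, p(83)=23338469, p(84)=26543660, p(85)=30167357, p(86)=34262962, p(87)=38887673, p(88)=44108109, p(89)=49995925, p(90)=56634173, p(91)=64112359, p(92)=72533807, p(93)=82010177, p(94)=92669720, p(95)=104651419, p(96)=118114304, p(97)=133230930, p(98)=150198136, p(99)=169229875, p(100)=190569292, p(101)=214481126, p(102)=241265379, p(103)=271248950, p(104)=304801365, p(105)=342325709, p(106)=384276336, p(107)=431149389, p(108)=483502844, p(109)=541946240, p(110)=607163746, p(111)=679903203, p(112)=761002156, p(113)=851376628, p(114)=952050665, p(115)=1064144451, p(116)=1188908248, p(117)=1327710076, p(118)=1482074143, p(119)=1653668665, p(120)=1844349560, p(121)=2056148051, p(122)=2291320912, p(123)=2552338241, p(124)=2841940500, p(125)=3163127352, p(126)=3519222692, p(127)=3913864295, p(128)=4351078600, p(129)=4835271870.
Final step: p(130) = p(129) + p(128) - p(125) - p(123) + p(118) + p(115) - p(108) - p(104) + p(95) + p(90) - p(79) - p(73) + p(60) + p(53) - p(38) - p(30) + p(13) + p(4)
= 4835271870 + 4351078600 - 3163127352 - 2552338241 + 1482074143 + 1064144451 - 483502844 - 304801365 + 104651419 + 56634173 - 13848650 - 6185689 + 966467 + 329931 - 26015 - 5604 + 101 + 5
= 5371315400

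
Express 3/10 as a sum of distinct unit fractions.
1/4 + 1/20

Greedy algorithm:
3/10: ceiling(10/3) = 4, use 1/4
1/20: ceiling(20/1) = 20, use 1/20
Result: 3/10 = 1/4 + 1/20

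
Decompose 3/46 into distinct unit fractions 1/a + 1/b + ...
1/16 + 1/368

Greedy algorithm:
3/46: ceiling(46/3) = 16, use 1/16
1/368: ceiling(368/1) = 368, use 1/368
Result: 3/46 = 1/16 + 1/368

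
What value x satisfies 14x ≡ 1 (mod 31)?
20

gcd(14, 31) = 1, so the inverse exists.
Extended Euclidean algorithm on (31, 14):
31 = 2 × 14 + 3  ⟹  3 = (1)·31 + (-2)·14
14 = 4 × 3 + 2  ⟹  2 = (-4)·31 + (9)·14
3 = 1 × 2 + 1  ⟹  1 = (5)·31 + (-11)·14
So (-11)·14 ≡ 1 (mod 31), i.e. 14^(-1) ≡ -11 ≡ 20 (mod 31).
Check: 14 × 20 = 280 ≡ 1 (mod 31)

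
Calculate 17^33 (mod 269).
77

Repeated squaring. Binary of 33 = 100001.
17^1 ≡ 17 (mod 269); 17^2 ≡ 20 (mod 269); 17^4 ≡ 131 (mod 269); 17^8 ≡ 214 (mod 269); 17^16 ≡ 66 (mod 269); 17^32 ≡ 52 (mod 269)
17^33 = 17^1 × 17^32 ≡ 77 (mod 269)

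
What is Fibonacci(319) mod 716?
693

Matrix identity: Q^n = [[F_(n+1), F_n], [F_n, F_(n-1)]] with Q = [[1,1],[1,0]].
n = 319 = 100111111₂. Square-and-multiply, entries mod 716:
Q^1 = [[1,1],[1,0]]
Q^2 = (Q^1)² = [[2,1],[1,1]]
Q^4 = (Q^2)² = [[5,3],[3,2]]
Q^9 = (Q^4)²·Q = [[55,34],[34,21]]
Q^19 = (Q^9)²·Q = [[321,601],[601,436]]
Q^39 = (Q^19)²·Q = [[571,274],[274,297]]
Q^79 = (Q^39)²·Q = [[277,157],[157,120]]
Q^159 = (Q^79)²·Q = [[459,422],[422,37]]
Q^319 = (Q^159)²·Q = [[217,693],[693,240]]
F_319 mod 716 = Q^319[0][1] = 693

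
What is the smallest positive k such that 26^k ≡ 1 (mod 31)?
6

31 is prime, so ord(26) divides φ(31) = 30.
Divisors of 30: 1, 2, 3, 5, 6, 10, 15, 30.
Repeated squaring: 26^1 ≡ 26, 26^2 ≡ 25, 26^4 ≡ 5, 26^8 ≡ 25, 26^16 ≡ 5 (mod 31).
Test 26^d mod 31 for each divisor d in increasing order:
26^1 ≡ 26
26^2 ≡ 25
26^3 = 26^2·26^1 ≡ 30
26^5 = 26^4·26^1 ≡ 6
26^6 = 26^4·26^2 ≡ 1  ← first divisor giving 1
The order is 6.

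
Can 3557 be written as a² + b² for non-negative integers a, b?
34² + 49² (a=34, b=49)

Factorization: 3557 = 3557
By Fermat: n is sum of two squares iff every prime p ≡ 3 (mod 4) appears to even power.
All primes ≡ 3 (mod 4) appear to even power.
Search a = 0, 1, 2, … for 3557 - a² a perfect square: first hit at a = 34: 3557 - 1156 = 2401 = 49².
3557 = 34² + 49² = 1156 + 2401 ✓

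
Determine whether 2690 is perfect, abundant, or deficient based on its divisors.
deficient

Proper divisors of 2690: sum = 1 + 2 + 5 + 10 + 269 + 538 + 1345 = 2170
Since 2170 < 2690, 2690 is deficient.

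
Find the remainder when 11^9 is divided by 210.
71

Repeated squaring. Binary of 9 = 1001.
11^1 ≡ 11 (mod 210); 11^2 ≡ 121 (mod 210); 11^4 ≡ 151 (mod 210); 11^8 ≡ 121 (mod 210)
11^9 = 11^1 × 11^8 ≡ 71 (mod 210)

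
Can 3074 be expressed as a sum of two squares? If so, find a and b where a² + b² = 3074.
7² + 55² (a=7, b=55)

Factorization: 3074 = 2 × 29 × 53
By Fermat: n is sum of two squares iff every prime p ≡ 3 (mod 4) appears to even power.
All primes ≡ 3 (mod 4) appear to even power.
Search a = 0, 1, 2, … for 3074 - a² a perfect square: first hit at a = 7: 3074 - 49 = 3025 = 55².
3074 = 7² + 55² = 49 + 3025 ✓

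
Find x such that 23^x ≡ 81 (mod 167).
148

Baby-step giant-step with step n = ⌈√167⌉ = 13.
Baby steps 23^j mod 167 (j:value) for j=0..12: 0:1, 1:23, 2:28, 3:143, 4:116, 5:163, 6:75, 7:55, 8:96, 9:37, 10:16, 11:34, 12:114.
Giant-step multiplier: 23^(-13) ≡ 23^(166-13) = 23^153 ≡ 10 (mod 167).
Giant steps γ_i = 81·10^i mod 167: γ_0=81, γ_1=142, γ_2=84, γ_3=5, γ_4=50, γ_5=166, γ_6=157, γ_7=67, γ_8=2, γ_9=20, γ_10=33, γ_11=163 (in table at j=5).
x = i·n + j = 11·13 + 5 = 148.
Check: 23^148 ≡ 81 (mod 167).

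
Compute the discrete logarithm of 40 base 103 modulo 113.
49

Baby-step giant-step with step n = ⌈√113⌉ = 11.
Baby steps 103^j mod 113 (j:value) for j=0..10: 0:1, 1:103, 2:100, 3:17, 4:56, 5:5, 6:63, 7:48, 8:85, 9:54, 10:25.
Giant-step multiplier: 103^(-11) ≡ 103^(112-11) = 103^101 ≡ 80 (mod 113).
Giant steps γ_i = 40·80^i mod 113: γ_0=40, γ_1=36, γ_2=55, γ_3=106, γ_4=5 (in table at j=5).
x = i·n + j = 4·11 + 5 = 49.
Check: 103^49 ≡ 40 (mod 113).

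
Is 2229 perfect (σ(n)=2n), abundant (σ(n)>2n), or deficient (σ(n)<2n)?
deficient

Proper divisors of 2229: sum = 1 + 3 + 743 = 747
Since 747 < 2229, 2229 is deficient.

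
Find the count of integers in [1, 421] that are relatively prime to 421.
420

421 = 421
φ(n) = n × ∏(1 - 1/p) for each prime p dividing n
φ(421) = 421 × (1 - 1/421) = 420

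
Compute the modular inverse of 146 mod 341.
334

gcd(146, 341) = 1, so the inverse exists.
Extended Euclidean algorithm on (341, 146):
341 = 2 × 146 + 49  ⟹  49 = (1)·341 + (-2)·146
146 = 2 × 49 + 48  ⟹  48 = (-2)·341 + (5)·146
49 = 1 × 48 + 1  ⟹  1 = (3)·341 + (-7)·146
So (-7)·146 ≡ 1 (mod 341), i.e. 146^(-1) ≡ -7 ≡ 334 (mod 341).
Check: 146 × 334 = 48764 ≡ 1 (mod 341)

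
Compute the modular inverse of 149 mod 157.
98

gcd(149, 157) = 1, so the inverse exists.
Extended Euclidean algorithm on (157, 149):
157 = 1 × 149 + 8  ⟹  8 = (1)·157 + (-1)·149
149 = 18 × 8 + 5  ⟹  5 = (-18)·157 + (19)·149
8 = 1 × 5 + 3  ⟹  3 = (19)·157 + (-20)·149
5 = 1 × 3 + 2  ⟹  2 = (-37)·157 + (39)·149
3 = 1 × 2 + 1  ⟹  1 = (56)·157 + (-59)·149
So (-59)·149 ≡ 1 (mod 157), i.e. 149^(-1) ≡ -59 ≡ 98 (mod 157).
Check: 149 × 98 = 14602 ≡ 1 (mod 157)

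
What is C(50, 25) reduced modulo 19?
5

Using Lucas' theorem:
Write n=50 and k=25 in base 19:
n in base 19: [2, 12]
k in base 19: [1, 6]
C(50,25) mod 19 = ∏ C(n_i, k_i) mod 19
Digit binomials (mod 19): C(2,1) = 2; C(12,6) = 924 ≡ 12
Product: 2 × 12 = 24 ≡ 5 (mod 19)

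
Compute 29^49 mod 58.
29

Repeated squaring. Binary of 49 = 110001.
29^1 ≡ 29 (mod 58); 29^2 ≡ 29 (mod 58); 29^4 ≡ 29 (mod 58); 29^8 ≡ 29 (mod 58); 29^16 ≡ 29 (mod 58); 29^32 ≡ 29 (mod 58)
29^49 = 29^1 × 29^16 × 29^32 ≡ 29 (mod 58)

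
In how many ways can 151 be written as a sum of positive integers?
45060624582

p(n) counts ways to write n as a sum of positive integers (order ignored).
Euler's pentagonal recurrence: p(k) = p(k-1) + p(k-2) - p(k-5) - p(k-7) + p(k-12) + p(k-15) - ... (offsets j(3j∓1)/2, signs ++--, p(0)=1, p(<0)=0).
DP table for k = 0..150: p(0)=1, p(1)=1, p(2)=2, p(3)=3, p(4)=5, p(5)=7, p(6)=11, p(7)=15, p(8)=22, p(9)=30, p(10)=42, p(11)=56, p(12)=77, p(13)=101, p(14)=135, p(15)=176, p(16)=231, p(17)=297, p(18)=385, p(19)=490, p(20)=627, p(21)=792, p(22)=1002, p(23)=1255, p(24)=1575, p(25)=1958, p(26)=2436, p(27)=3010, p(28)=3718, p(29)=4565, p(30)=5604, p(31)=6842, p(32)=8349, p(33)=10143, p(34)=12310, p(35)=14883, p(36)=17977, p(37)=21637, p(38)=26015, p(39)=31185, p(40)=37338, p(41)=44583, p(42)=53174, p(43)=63261, p(44)=75175, p(45)=89134, p(46)=105558, p(47)=124754, p(48)=147273, p(49)=173525, p(50)=204226, p(51)=239943, p(52)=281589, p(53)=329931, p(54)=386155, p(55)=451276, p(56)=526823, p(57)=614154, p(58)=715220, p(59)=831820, p(60)=966467, p(61)=1121505, p(62)=1300156, p(63)=1505499, p(64)=1741630, p(65)=2012558, p(66)=2323520, p(67)=2679689, p(68)=3087735, p(69)=3554345, p(70)=4087968, p(71)=4697205, p(72)=5392783, p(73)=6185689, p(74)=7089500, p(75)=8118264, p(76)=9289091, p(77)=10619863, p(78)=12132164, p(79)=13848650, p(80)=15796476, p(81)=18004327, p(82)=20506255, p(83)=23338469, p(84)=26543660, p(85)=30167357, p(86)=34262962, p(87)=38887673, p(88)=44108109, p(89)=49995925, p(90)=56634173, p(91)=64112359, p(92)=72533807, p(93)=82010177, p(94)=92669720, p(95)=104651419, p(96)=118114304, p(97)=133230930, p(98)=150198136, p(99)=169229875, p(100)=190569292, p(101)=214481126, p(102)=241265379, p(103)=271248950, p(104)=304801365, p(105)=342325709, p(106)=384276336, p(107)=431149389, p(108)=483502844, p(109)=541946240, p(110)=607163746, p(111)=679903203, p(112)=761002156, p(113)=851376628, p(114)=952050665, p(115)=1064144451, p(116)=1188908248, p(117)=1327710076, p(118)=1482074143, p(119)=1653668665, p(120)=1844349560, p(121)=2056148051, p(122)=2291320912, p(123)=2552338241, p(124)=2841940500, p(125)=3163127352, p(126)=3519222692, p(127)=3913864295, p(128)=4351078600, p(129)=4835271870, p(130)=5371315400, p(131)=5964539504, p(132)=6620830889, p(133)=7346629512, p(134)=8149040695, p(135)=9035836076, p(136)=10015581680, p(137)=11097645016, p(138)=12292341831, p(139)=13610949895, p(140)=15065878135, p(141)=16670689208, p(142)=18440293320, p(143)=20390982757, p(144)=22540654445, p(145)=24908858009, p(146)=27517052599, p(147)=30388671978, p(148)=33549419497, p(149)=37027355200, p(150)=40853235313.
Final step: p(151) = p(150) + p(149) - p(146) - p(144) + p(139) + p(136) - p(129) - p(125) + p(116) + p(111) - p(100) - p(94) + p(81) + p(74) - p(59) - p(51) + p(34) + p(25) - p(6)
= 40853235313 + 37027355200 - 27517052599 - 22540654445 + 13610949895 + 10015581680 - 4835271870 - 3163127352 + 1188908248 + 679903203 - 190569292 - 92669720 + 18004327 + 7089500 - 831820 - 239943 + 12310 + 1958 - 11
= 45060624582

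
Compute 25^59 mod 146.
23

Repeated squaring. Binary of 59 = 111011.
25^1 ≡ 25 (mod 146); 25^2 ≡ 41 (mod 146); 25^4 ≡ 75 (mod 146); 25^8 ≡ 77 (mod 146); 25^16 ≡ 89 (mod 146); 25^32 ≡ 37 (mod 146)
25^59 = 25^1 × 25^2 × 25^8 × 25^16 × 25^32 ≡ 23 (mod 146)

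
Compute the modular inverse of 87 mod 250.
23

gcd(87, 250) = 1, so the inverse exists.
Extended Euclidean algorithm on (250, 87):
250 = 2 × 87 + 76  ⟹  76 = (1)·250 + (-2)·87
87 = 1 × 76 + 11  ⟹  11 = (-1)·250 + (3)·87
76 = 6 × 11 + 10  ⟹  10 = (7)·250 + (-20)·87
11 = 1 × 10 + 1  ⟹  1 = (-8)·250 + (23)·87
So (23)·87 ≡ 1 (mod 250), i.e. 87^(-1) ≡ 23 (mod 250).
Check: 87 × 23 = 2001 ≡ 1 (mod 250)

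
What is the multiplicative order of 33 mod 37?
9

37 is prime, so ord(33) divides φ(37) = 36.
Divisors of 36: 1, 2, 3, 4, 6, 9, 12, 18, 36.
Repeated squaring: 33^1 ≡ 33, 33^2 ≡ 16, 33^4 ≡ 34, 33^8 ≡ 9, 33^16 ≡ 7, 33^32 ≡ 12 (mod 37).
Test 33^d mod 37 for each divisor d in increasing order:
33^1 ≡ 33
33^2 ≡ 16
33^3 = 33^2·33^1 ≡ 10
33^4 ≡ 34
33^6 = 33^4·33^2 ≡ 26
33^9 = 33^8·33^1 ≡ 1  ← first divisor giving 1
The order is 9.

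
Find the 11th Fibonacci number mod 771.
89

Matrix identity: Q^n = [[F_(n+1), F_n], [F_n, F_(n-1)]] with Q = [[1,1],[1,0]].
n = 11 = 1011₂. Square-and-multiply, entries mod 771:
Q^1 = [[1,1],[1,0]]
Q^2 = (Q^1)² = [[2,1],[1,1]]
Q^5 = (Q^2)²·Q = [[8,5],[5,3]]
Q^11 = (Q^5)²·Q = [[144,89],[89,55]]
F_11 mod 771 = Q^11[0][1] = 89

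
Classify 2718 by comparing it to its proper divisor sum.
abundant

Proper divisors of 2718: sum = 1 + 2 + 3 + 6 + 9 + 18 + 151 + 302 + 453 + 906 + 1359 = 3210
Since 3210 > 2718, 2718 is abundant.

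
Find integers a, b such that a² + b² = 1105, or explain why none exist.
4² + 33² (a=4, b=33)

Factorization: 1105 = 5 × 13 × 17
By Fermat: n is sum of two squares iff every prime p ≡ 3 (mod 4) appears to even power.
All primes ≡ 3 (mod 4) appear to even power.
Search a = 0, 1, 2, … for 1105 - a² a perfect square: first hit at a = 4: 1105 - 16 = 1089 = 33².
1105 = 4² + 33² = 16 + 1089 ✓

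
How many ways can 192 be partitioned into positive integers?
1987276856363

p(n) counts ways to write n as a sum of positive integers (order ignored).
Euler's pentagonal recurrence: p(k) = p(k-1) + p(k-2) - p(k-5) - p(k-7) + p(k-12) + p(k-15) - ... (offsets j(3j∓1)/2, signs ++--, p(0)=1, p(<0)=0).
DP table for k = 0..191: p(0)=1, p(1)=1, p(2)=2, p(3)=3, p(4)=5, p(5)=7, p(6)=11, p(7)=15, p(8)=22, p(9)=30, p(10)=42, p(11)=56, p(12)=77, p(13)=101, p(14)=135, p(15)=176, p(16)=231, p(17)=297, p(18)=385, p(19)=490, p(20)=627, p(21)=792, p(22)=1002, p(23)=1255, p(24)=1575, p(25)=1958, p(26)=2436, p(27)=3010, p(28)=3718, p(29)=4565, p(30)=5604, p(31)=6842, p(32)=8349, p(33)=10143, p(34)=12310, p(35)=14883, p(36)=17977, p(37)=21637, p(38)=26015, p(39)=31185, p(40)=37338, p(41)=44583, p(42)=53174, p(43)=63261, p(44)=75175, p(45)=89134, p(46)=105558, p(47)=124754, p(48)=147273, p(49)=173525, p(50)=204226, p(51)=239943, p(52)=281589, p(53)=329931, p(54)=386155, p(55)=451276, p(56)=526823, p(57)=614154, p(58)=715220, p(59)=831820, p(60)=966467, p(61)=1121505, p(62)=1300156, p(63)=1505499, p(64)=1741630, p(65)=2012558, p(66)=2323520, p(67)=2679689, p(68)=3087735, p(69)=3554345, p(70)=4087968, p(71)=4697205, p(72)=5392783, p(73)=6185689, p(74)=7089500, p(75)=8118264, p(76)=9289091, p(77)=10619863, p(78)=12132164, p(79)=13848650, p(80)=15796476, p(81)=18004327, p(82)=20506255, p(83)=23338469, p(84)=26543660, p(85)=30167357, p(86)=34262962, p(87)=38887673, p(88)=44108109, p(89)=49995925, p(90)=56634173, p(91)=64112359, p(92)=72533807, p(93)=82010177, p(94)=92669720, p(95)=104651419, p(96)=118114304, p(97)=133230930, p(98)=150198136, p(99)=169229875, p(100)=190569292, p(101)=214481126, p(102)=241265379, p(103)=271248950, p(104)=304801365, p(105)=342325709, p(106)=384276336, p(107)=431149389, p(108)=483502844, p(109)=541946240, p(110)=607163746, p(111)=679903203, p(112)=761002156, p(113)=851376628, p(114)=952050665, p(115)=1064144451, p(116)=1188908248, p(117)=1327710076, p(118)=1482074143, p(119)=1653668665, p(120)=1844349560, p(121)=2056148051, p(122)=2291320912, p(123)=2552338241, p(124)=2841940500, p(125)=3163127352, p(126)=3519222692, p(127)=3913864295, p(128)=4351078600, p(129)=4835271870, p(130)=5371315400, p(131)=5964539504, p(132)=6620830889, p(133)=7346629512, p(134)=8149040695, p(135)=9035836076, p(136)=10015581680, p(137)=11097645016, p(138)=12292341831, p(139)=13610949895, p(140)=15065878135, p(141)=16670689208, p(142)=18440293320, p(143)=20390982757, p(144)=22540654445, p(145)=24908858009, p(146)=27517052599, p(147)=30388671978, p(148)=33549419497, p(149)=37027355200, p(150)=40853235313, p(151)=45060624582, p(152)=49686288421, p(153)=54770336324, p(154)=60356673280, p(155)=66493182097, p(156)=73232243759, p(157)=80630964769, p(158)=88751778802, p(159)=97662728555, p(160)=107438159466, p(161)=118159068427, p(162)=129913904637, p(163)=142798995930, p(164)=156919475295, p(165)=172389800255, p(166)=189334822579, p(167)=207890420102, p(168)=228204732751, p(169)=250438925115, p(170)=274768617130, p(171)=301384802048, p(172)=330495499613, p(173)=362326859895, p(174)=397125074750, p(175)=435157697830, p(176)=476715857290, p(177)=522115831195, p(178)=571701605655, p(179)=625846753120, p(180)=684957390936, p(181)=749474411781, p(182)=819876908323, p(183)=896684817527, p(184)=980462880430, p(185)=1071823774337, p(186)=1171432692373, p(187)=1280011042268, p(188)=1398341745571, p(189)=1527273599625, p(190)=1667727404093, p(191)=1820701100652.
Final step: p(192) = p(191) + p(190) - p(187) - p(185) + p(180) + p(177) - p(170) - p(166) + p(157) + p(152) - p(141) - p(135) + p(122) + p(115) - p(100) - p(92) + p(75) + p(66) - p(47) - p(37) + p(16) + p(5)
= 1820701100652 + 1667727404093 - 1280011042268 - 1071823774337 + 684957390936 + 522115831195 - 274768617130 - 189334822579 + 80630964769 + 49686288421 - 16670689208 - 9035836076 + 2291320912 + 1064144451 - 190569292 - 72533807 + 8118264 + 2323520 - 124754 - 21637 + 231 + 7
= 1987276856363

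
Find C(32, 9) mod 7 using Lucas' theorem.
3

Using Lucas' theorem:
Write n=32 and k=9 in base 7:
n in base 7: [4, 4]
k in base 7: [1, 2]
C(32,9) mod 7 = ∏ C(n_i, k_i) mod 7
Digit binomials (mod 7): C(4,1) = 4; C(4,2) = 6
Product: 4 × 6 = 24 ≡ 3 (mod 7)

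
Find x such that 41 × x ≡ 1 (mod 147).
104

gcd(41, 147) = 1, so the inverse exists.
Extended Euclidean algorithm on (147, 41):
147 = 3 × 41 + 24  ⟹  24 = (1)·147 + (-3)·41
41 = 1 × 24 + 17  ⟹  17 = (-1)·147 + (4)·41
24 = 1 × 17 + 7  ⟹  7 = (2)·147 + (-7)·41
17 = 2 × 7 + 3  ⟹  3 = (-5)·147 + (18)·41
7 = 2 × 3 + 1  ⟹  1 = (12)·147 + (-43)·41
So (-43)·41 ≡ 1 (mod 147), i.e. 41^(-1) ≡ -43 ≡ 104 (mod 147).
Check: 41 × 104 = 4264 ≡ 1 (mod 147)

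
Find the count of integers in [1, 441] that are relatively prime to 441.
252

441 = 3^2 × 7^2
φ(n) = n × ∏(1 - 1/p) for each prime p dividing n
φ(441) = 441 × (1 - 1/3) × (1 - 1/7) = 252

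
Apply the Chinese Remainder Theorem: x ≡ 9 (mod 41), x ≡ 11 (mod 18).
173

Using Chinese Remainder Theorem:
M = 41 × 18 = 738
M1 = 18, M2 = 41
y1 = 18^(-1) mod 41 = 16
y2 = 41^(-1) mod 18 = 11
x = (9×18×16 + 11×41×11) mod 738 = 173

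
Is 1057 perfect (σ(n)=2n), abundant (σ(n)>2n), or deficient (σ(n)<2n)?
deficient

Proper divisors of 1057: sum = 1 + 7 + 151 = 159
Since 159 < 1057, 1057 is deficient.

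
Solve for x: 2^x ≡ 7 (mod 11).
7

Baby-step giant-step with step n = ⌈√11⌉ = 4.
Baby steps 2^j mod 11 (j:value) for j=0..3: 0:1, 1:2, 2:4, 3:8.
Giant-step multiplier: 2^(-4) ≡ 2^(10-4) = 2^6 ≡ 9 (mod 11).
Giant steps γ_i = 7·9^i mod 11: γ_0=7, γ_1=8 (in table at j=3).
x = i·n + j = 1·4 + 3 = 7.
Check: 2^7 ≡ 7 (mod 11).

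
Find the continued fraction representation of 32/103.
[0; 3, 4, 1, 1, 3]

Euclidean algorithm steps:
32 = 0 × 103 + 32
103 = 3 × 32 + 7
32 = 4 × 7 + 4
7 = 1 × 4 + 3
4 = 1 × 3 + 1
3 = 3 × 1 + 0
Continued fraction: [0; 3, 4, 1, 1, 3]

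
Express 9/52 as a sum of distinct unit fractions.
1/6 + 1/156

Greedy algorithm:
9/52: ceiling(52/9) = 6, use 1/6
1/156: ceiling(156/1) = 156, use 1/156
Result: 9/52 = 1/6 + 1/156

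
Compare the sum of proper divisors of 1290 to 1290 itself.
abundant

Proper divisors of 1290: sum = 1 + 2 + 3 + 5 + 6 + 10 + 15 + 30 + 43 + 86 + 129 + 215 + 258 + 430 + 645 = 1878
Since 1878 > 1290, 1290 is abundant.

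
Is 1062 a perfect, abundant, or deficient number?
abundant

Proper divisors of 1062: sum = 1 + 2 + 3 + 6 + 9 + 18 + 59 + 118 + 177 + 354 + 531 = 1278
Since 1278 > 1062, 1062 is abundant.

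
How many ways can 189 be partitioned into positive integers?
1527273599625

p(n) counts ways to write n as a sum of positive integers (order ignored).
Euler's pentagonal recurrence: p(k) = p(k-1) + p(k-2) - p(k-5) - p(k-7) + p(k-12) + p(k-15) - ... (offsets j(3j∓1)/2, signs ++--, p(0)=1, p(<0)=0).
DP table for k = 0..188: p(0)=1, p(1)=1, p(2)=2, p(3)=3, p(4)=5, p(5)=7, p(6)=11, p(7)=15, p(8)=22, p(9)=30, p(10)=42, p(11)=56, p(12)=77, p(13)=101, p(14)=135, p(15)=176, p(16)=231, p(17)=297, p(18)=385, p(19)=490, p(20)=627, p(21)=792, p(22)=1002, p(23)=1255, p(24)=1575, p(25)=1958, p(26)=2436, p(27)=3010, p(28)=3718, p(29)=4565, p(30)=5604, p(31)=6842, p(32)=8349, p(33)=10143, p(34)=12310, p(35)=14883, p(36)=17977, p(37)=21637, p(38)=26015, p(39)=31185, p(40)=37338, p(41)=44583, p(42)=53174, p(43)=63261, p(44)=75175, p(45)=89134, p(46)=105558, p(47)=124754, p(48)=147273, p(49)=173525, p(50)=204226, p(51)=239943, p(52)=281589, p(53)=329931, p(54)=386155, p(55)=451276, p(56)=526823, p(57)=614154, p(58)=715220, p(59)=831820, p(60)=966467, p(61)=1121505, p(62)=1300156, p(63)=1505499, p(64)=1741630, p(65)=2012558, p(66)=2323520, p(67)=2679689, p(68)=3087735, p(69)=3554345, p(70)=4087968, p(71)=4697205, p(72)=5392783, p(73)=6185689, p(74)=7089500, p(75)=8118264, p(76)=9289091, p(77)=10619863, p(78)=12132164, p(79)=13848650, p(80)=15796476, p(81)=18004327, p(82)=20506255, p(83)=23338469, p(84)=26543660, p(85)=30167357, p(86)=34262962, p(87)=38887673, p(88)=44108109, p(89)=49995925, p(90)=56634173, p(91)=64112359, p(92)=72533807, p(93)=82010177, p(94)=92669720, p(95)=104651419, p(96)=118114304, p(97)=133230930, p(98)=150198136, p(99)=169229875, p(100)=190569292, p(101)=214481126, p(102)=241265379, p(103)=271248950, p(104)=304801365, p(105)=342325709, p(106)=384276336, p(107)=431149389, p(108)=483502844, p(109)=541946240, p(110)=607163746, p(111)=679903203, p(112)=761002156, p(113)=851376628, p(114)=952050665, p(115)=1064144451, p(116)=1188908248, p(117)=1327710076, p(118)=1482074143, p(119)=1653668665, p(120)=1844349560, p(121)=2056148051, p(122)=2291320912, p(123)=2552338241, p(124)=2841940500, p(125)=3163127352, p(126)=3519222692, p(127)=3913864295, p(128)=4351078600, p(129)=4835271870, p(130)=5371315400, p(131)=5964539504, p(132)=6620830889, p(133)=7346629512, p(134)=8149040695, p(135)=9035836076, p(136)=10015581680, p(137)=11097645016, p(138)=12292341831, p(139)=13610949895, p(140)=15065878135, p(141)=16670689208, p(142)=18440293320, p(143)=20390982757, p(144)=22540654445, p(145)=24908858009, p(146)=27517052599, p(147)=30388671978, p(148)=33549419497, p(149)=37027355200, p(150)=40853235313, p(151)=45060624582, p(152)=49686288421, p(153)=54770336324, p(154)=60356673280, p(155)=66493182097, p(156)=73232243759, p(157)=80630964769, p(158)=88751778802, p(159)=97662728555, p(160)=107438159466, p(161)=118159068427, p(162)=129913904637, p(163)=142798995930, p(164)=156919475295, p(165)=172389800255, p(166)=189334822579, p(167)=207890420102, p(168)=228204732751, p(169)=250438925115, p(170)=274768617130, p(171)=301384802048, p(172)=330495499613, p(173)=362326859895, p(174)=397125074750, p(175)=435157697830, p(176)=476715857290, p(177)=522115831195, p(178)=571701605655, p(179)=625846753120, p(180)=684957390936, p(181)=749474411781, p(182)=819876908323, p(183)=896684817527, p(184)=980462880430, p(185)=1071823774337, p(186)=1171432692373, p(187)=1280011042268, p(188)=1398341745571.
Final step: p(189) = p(188) + p(187) - p(184) - p(182) + p(177) + p(174) - p(167) - p(163) + p(154) + p(149) - p(138) - p(132) + p(119) + p(112) - p(97) - p(89) + p(72) + p(63) - p(44) - p(34) + p(13) + p(2)
= 1398341745571 + 1280011042268 - 980462880430 - 819876908323 + 522115831195 + 397125074750 - 207890420102 - 142798995930 + 60356673280 + 37027355200 - 12292341831 - 6620830889 + 1653668665 + 761002156 - 133230930 - 49995925 + 5392783 + 1505499 - 75175 - 12310 + 101 + 2
= 1527273599625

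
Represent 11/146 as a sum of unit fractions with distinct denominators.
1/14 + 1/256 + 1/130816

Greedy algorithm:
11/146: ceiling(146/11) = 14, use 1/14
2/511: ceiling(511/2) = 256, use 1/256
1/130816: ceiling(130816/1) = 130816, use 1/130816
Result: 11/146 = 1/14 + 1/256 + 1/130816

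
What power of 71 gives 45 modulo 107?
95

Baby-step giant-step with step n = ⌈√107⌉ = 11.
Baby steps 71^j mod 107 (j:value) for j=0..10: 0:1, 1:71, 2:12, 3:103, 4:37, 5:59, 6:16, 7:66, 8:85, 9:43, 10:57.
Giant-step multiplier: 71^(-11) ≡ 71^(106-11) = 71^95 ≡ 45 (mod 107).
Giant steps γ_i = 45·45^i mod 107: γ_0=45, γ_1=99, γ_2=68, γ_3=64, γ_4=98, γ_5=23, γ_6=72, γ_7=30, γ_8=66 (in table at j=7).
x = i·n + j = 8·11 + 7 = 95.
Check: 71^95 ≡ 45 (mod 107).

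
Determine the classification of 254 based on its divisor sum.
deficient

Proper divisors of 254: sum = 1 + 2 + 127 = 130
Since 130 < 254, 254 is deficient.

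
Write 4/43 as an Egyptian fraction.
1/11 + 1/473

Greedy algorithm:
4/43: ceiling(43/4) = 11, use 1/11
1/473: ceiling(473/1) = 473, use 1/473
Result: 4/43 = 1/11 + 1/473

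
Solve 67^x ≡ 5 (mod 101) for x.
4

Baby-step giant-step with step n = ⌈√101⌉ = 11.
Baby steps 67^j mod 101 (j:value) for j=0..10: 0:1, 1:67, 2:45, 3:86, 4:5, 5:32, 6:23, 7:26, 8:25, 9:59, 10:14.
h = 5 is already in the table at j=4, so x = 4.
Check: 67^4 ≡ 5 (mod 101).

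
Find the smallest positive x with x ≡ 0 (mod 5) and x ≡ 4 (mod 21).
25

Using Chinese Remainder Theorem:
M = 5 × 21 = 105
M1 = 21, M2 = 5
y1 = 21^(-1) mod 5 = 1
y2 = 5^(-1) mod 21 = 17
x = (0×21×1 + 4×5×17) mod 105 = 25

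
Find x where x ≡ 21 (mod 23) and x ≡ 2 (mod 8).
90

Using Chinese Remainder Theorem:
M = 23 × 8 = 184
M1 = 8, M2 = 23
y1 = 8^(-1) mod 23 = 3
y2 = 23^(-1) mod 8 = 7
x = (21×8×3 + 2×23×7) mod 184 = 90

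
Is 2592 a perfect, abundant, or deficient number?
abundant

Proper divisors of 2592: sum = 1 + 2 + 3 + 4 + 6 + 8 + 9 + 12 + ... + 432 + 648 + 864 + 1296 (29 divisors) = 5031
Since 5031 > 2592, 2592 is abundant.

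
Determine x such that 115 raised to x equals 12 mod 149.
83

Baby-step giant-step with step n = ⌈√149⌉ = 13.
Baby steps 115^j mod 149 (j:value) for j=0..12: 0:1, 1:115, 2:113, 3:32, 4:104, 5:40, 6:130, 7:50, 8:88, 9:137, 10:110, 11:134, 12:63.
Giant-step multiplier: 115^(-13) ≡ 115^(148-13) = 115^135 ≡ 141 (mod 149).
Giant steps γ_i = 12·141^i mod 149: γ_0=12, γ_1=53, γ_2=23, γ_3=114, γ_4=131, γ_5=144, γ_6=40 (in table at j=5).
x = i·n + j = 6·13 + 5 = 83.
Check: 115^83 ≡ 12 (mod 149).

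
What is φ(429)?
240

429 = 3 × 11 × 13
φ(n) = n × ∏(1 - 1/p) for each prime p dividing n
φ(429) = 429 × (1 - 1/3) × (1 - 1/11) × (1 - 1/13) = 240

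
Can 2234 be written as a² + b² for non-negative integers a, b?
5² + 47² (a=5, b=47)

Factorization: 2234 = 2 × 1117
By Fermat: n is sum of two squares iff every prime p ≡ 3 (mod 4) appears to even power.
All primes ≡ 3 (mod 4) appear to even power.
Search a = 0, 1, 2, … for 2234 - a² a perfect square: first hit at a = 5: 2234 - 25 = 2209 = 47².
2234 = 5² + 47² = 25 + 2209 ✓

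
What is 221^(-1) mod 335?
191

gcd(221, 335) = 1, so the inverse exists.
Extended Euclidean algorithm on (335, 221):
335 = 1 × 221 + 114  ⟹  114 = (1)·335 + (-1)·221
221 = 1 × 114 + 107  ⟹  107 = (-1)·335 + (2)·221
114 = 1 × 107 + 7  ⟹  7 = (2)·335 + (-3)·221
107 = 15 × 7 + 2  ⟹  2 = (-31)·335 + (47)·221
7 = 3 × 2 + 1  ⟹  1 = (95)·335 + (-144)·221
So (-144)·221 ≡ 1 (mod 335), i.e. 221^(-1) ≡ -144 ≡ 191 (mod 335).
Check: 221 × 191 = 42211 ≡ 1 (mod 335)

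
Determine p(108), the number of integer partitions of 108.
483502844

p(n) counts ways to write n as a sum of positive integers (order ignored).
Euler's pentagonal recurrence: p(k) = p(k-1) + p(k-2) - p(k-5) - p(k-7) + p(k-12) + p(k-15) - ... (offsets j(3j∓1)/2, signs ++--, p(0)=1, p(<0)=0).
DP table for k = 0..107: p(0)=1, p(1)=1, p(2)=2, p(3)=3, p(4)=5, p(5)=7, p(6)=11, p(7)=15, p(8)=22, p(9)=30, p(10)=42, p(11)=56, p(12)=77, p(13)=101, p(14)=135, p(15)=176, p(16)=231, p(17)=297, p(18)=385, p(19)=490, p(20)=627, p(21)=792, p(22)=1002, p(23)=1255, p(24)=1575, p(25)=1958, p(26)=2436, p(27)=3010, p(28)=3718, p(29)=4565, p(30)=5604, p(31)=6842, p(32)=8349, p(33)=10143, p(34)=12310, p(35)=14883, p(36)=17977, p(37)=21637, p(38)=26015, p(39)=31185, p(40)=37338, p(41)=44583, p(42)=53174, p(43)=63261, p(44)=75175, p(45)=89134, p(46)=105558, p(47)=124754, p(48)=147273, p(49)=173525, p(50)=204226, p(51)=239943, p(52)=281589, p(53)=329931, p(54)=386155, p(55)=451276, p(56)=526823, p(57)=614154, p(58)=715220, p(59)=831820, p(60)=966467, p(61)=1121505, p(62)=1300156, p(63)=1505499, p(64)=1741630, p(65)=2012558, p(66)=2323520, p(67)=2679689, p(68)=3087735, p(69)=3554345, p(70)=4087968, p(71)=4697205, p(72)=5392783, p(73)=6185689, p(74)=7089500, p(75)=8118264, p(76)=9289091, p(77)=10619863, p(78)=12132164, p(79)=13848650, p(80)=15796476, p(81)=18004327, p(82)=20506255, p(83)=23338469, p(84)=26543660, p(85)=30167357, p(86)=34262962, p(87)=38887673, p(88)=44108109, p(89)=49995925, p(90)=56634173, p(91)=64112359, p(92)=72533807, p(93)=82010177, p(94)=92669720, p(95)=104651419, p(96)=118114304, p(97)=133230930, p(98)=150198136, p(99)=169229875, p(100)=190569292, p(101)=214481126, p(102)=241265379, p(103)=271248950, p(104)=304801365, p(105)=342325709, p(106)=384276336, p(107)=431149389.
Final step: p(108) = p(107) + p(106) - p(103) - p(101) + p(96) + p(93) - p(86) - p(82) + p(73) + p(68) - p(57) - p(51) + p(38) + p(31) - p(16) - p(8)
= 431149389 + 384276336 - 271248950 - 214481126 + 118114304 + 82010177 - 34262962 - 20506255 + 6185689 + 3087735 - 614154 - 239943 + 26015 + 6842 - 231 - 22
= 483502844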